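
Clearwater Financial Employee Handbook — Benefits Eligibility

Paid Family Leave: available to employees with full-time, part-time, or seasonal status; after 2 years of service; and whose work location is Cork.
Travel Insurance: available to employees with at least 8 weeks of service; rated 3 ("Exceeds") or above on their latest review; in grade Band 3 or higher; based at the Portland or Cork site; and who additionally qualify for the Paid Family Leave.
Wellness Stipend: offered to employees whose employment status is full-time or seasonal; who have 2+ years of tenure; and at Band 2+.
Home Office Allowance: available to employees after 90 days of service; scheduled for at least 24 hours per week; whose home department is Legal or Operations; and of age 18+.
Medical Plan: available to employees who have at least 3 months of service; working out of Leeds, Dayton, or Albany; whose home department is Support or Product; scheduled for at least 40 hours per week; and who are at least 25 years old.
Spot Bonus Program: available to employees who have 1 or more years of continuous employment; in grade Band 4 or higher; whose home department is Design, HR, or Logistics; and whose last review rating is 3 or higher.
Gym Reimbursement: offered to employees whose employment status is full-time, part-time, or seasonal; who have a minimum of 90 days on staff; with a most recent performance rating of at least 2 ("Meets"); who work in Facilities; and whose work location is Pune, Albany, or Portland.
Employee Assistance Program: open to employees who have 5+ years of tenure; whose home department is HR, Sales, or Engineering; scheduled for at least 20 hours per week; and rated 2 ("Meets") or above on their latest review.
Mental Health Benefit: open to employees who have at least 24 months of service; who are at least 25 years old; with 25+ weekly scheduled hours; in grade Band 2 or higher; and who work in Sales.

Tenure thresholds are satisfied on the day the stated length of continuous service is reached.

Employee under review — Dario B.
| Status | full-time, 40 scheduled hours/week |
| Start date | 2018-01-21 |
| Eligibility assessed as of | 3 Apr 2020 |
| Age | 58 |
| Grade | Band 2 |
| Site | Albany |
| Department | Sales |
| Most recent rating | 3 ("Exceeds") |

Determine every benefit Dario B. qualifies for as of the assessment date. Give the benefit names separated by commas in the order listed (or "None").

Service from 2018-01-21 to 3 Apr 2020: 803 days.
Paid Family Leave — status full-time ✓; service 803 days ≥ 2 years (≈730 days) ✓; site Albany ✗ (not Cork) → not eligible.
Travel Insurance — service 803 days ≥ 8 weeks (≈56 days) ✓; rating 3 ≥ 3 ✓; grade Band 2 < Band 3 ✗ → not eligible.
Wellness Stipend — status full-time ✓; service 803 days ≥ 2 years (≈730 days) ✓; grade Band 2 ≥ Band 2 ✓ → eligible.
Home Office Allowance — service 803 days ≥ 90 days ✓; 40 hrs/wk ≥ 24 ✓; dept Sales ✗ → not eligible.
Medical Plan — service 803 days ≥ 3 months (≈90 days) ✓; site Albany ✓; dept Sales ✗ → not eligible.
Spot Bonus Program — service 803 days ≥ 1 year (≈365 days) ✓; grade Band 2 < Band 4 ✗ → not eligible.
Gym Reimbursement — status full-time ✓; service 803 days ≥ 90 days ✓; rating 3 ≥ 2 ✓; dept Sales ✗ → not eligible.
Employee Assistance Program — service 803 days < 5 years (≈1825 days) ✗ → not eligible.
Mental Health Benefit — service 803 days ≥ 24 months (≈720 days) ✓; age 58 ≥ 25 ✓; 40 hrs/wk ≥ 25 ✓; grade Band 2 ≥ Band 2 ✓; dept Sales ✓ → eligible.

Wellness Stipend, Mental Health Benefit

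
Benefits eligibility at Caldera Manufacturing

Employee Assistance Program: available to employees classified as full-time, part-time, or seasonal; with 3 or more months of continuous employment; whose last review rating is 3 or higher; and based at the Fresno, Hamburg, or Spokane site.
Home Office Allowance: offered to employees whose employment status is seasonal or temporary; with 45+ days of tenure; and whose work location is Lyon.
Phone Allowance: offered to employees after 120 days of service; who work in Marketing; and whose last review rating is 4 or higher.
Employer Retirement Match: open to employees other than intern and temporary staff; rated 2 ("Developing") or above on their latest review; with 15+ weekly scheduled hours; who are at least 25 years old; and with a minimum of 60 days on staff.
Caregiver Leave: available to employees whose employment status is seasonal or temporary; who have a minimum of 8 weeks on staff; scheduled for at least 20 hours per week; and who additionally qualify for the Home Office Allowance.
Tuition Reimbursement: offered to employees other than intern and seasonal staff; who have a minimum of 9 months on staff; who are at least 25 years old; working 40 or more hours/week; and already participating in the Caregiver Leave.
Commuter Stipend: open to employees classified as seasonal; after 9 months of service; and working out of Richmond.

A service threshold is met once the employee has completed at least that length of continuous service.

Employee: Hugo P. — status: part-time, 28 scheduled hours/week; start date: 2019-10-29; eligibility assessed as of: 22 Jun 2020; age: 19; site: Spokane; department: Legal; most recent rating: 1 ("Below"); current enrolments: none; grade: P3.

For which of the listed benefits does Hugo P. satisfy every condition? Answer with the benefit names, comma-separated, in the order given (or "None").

None

Service from 2019-10-29 to 22 Jun 2020: 237 days.
Employee Assistance Program — status part-time ✓; service 237 days ≥ 3 months (≈90 days) ✓; rating 1 < 3 ✗ → not eligible.
Home Office Allowance — status part-time ✗ (requires seasonal or temporary) → not eligible.
Phone Allowance — service 237 days ≥ 120 days ✓; dept Legal ✗ → not eligible.
Employer Retirement Match — status part-time ✓ (not excluded); rating 1 < 2 ✗ → not eligible.
Caregiver Leave — status part-time ✗ (requires seasonal or temporary) → not eligible.
Tuition Reimbursement — status part-time ✓ (not excluded); service 237 days < 9 months (≈270 days) ✗ → not eligible.
Commuter Stipend — status part-time ✗ (requires seasonal) → not eligible.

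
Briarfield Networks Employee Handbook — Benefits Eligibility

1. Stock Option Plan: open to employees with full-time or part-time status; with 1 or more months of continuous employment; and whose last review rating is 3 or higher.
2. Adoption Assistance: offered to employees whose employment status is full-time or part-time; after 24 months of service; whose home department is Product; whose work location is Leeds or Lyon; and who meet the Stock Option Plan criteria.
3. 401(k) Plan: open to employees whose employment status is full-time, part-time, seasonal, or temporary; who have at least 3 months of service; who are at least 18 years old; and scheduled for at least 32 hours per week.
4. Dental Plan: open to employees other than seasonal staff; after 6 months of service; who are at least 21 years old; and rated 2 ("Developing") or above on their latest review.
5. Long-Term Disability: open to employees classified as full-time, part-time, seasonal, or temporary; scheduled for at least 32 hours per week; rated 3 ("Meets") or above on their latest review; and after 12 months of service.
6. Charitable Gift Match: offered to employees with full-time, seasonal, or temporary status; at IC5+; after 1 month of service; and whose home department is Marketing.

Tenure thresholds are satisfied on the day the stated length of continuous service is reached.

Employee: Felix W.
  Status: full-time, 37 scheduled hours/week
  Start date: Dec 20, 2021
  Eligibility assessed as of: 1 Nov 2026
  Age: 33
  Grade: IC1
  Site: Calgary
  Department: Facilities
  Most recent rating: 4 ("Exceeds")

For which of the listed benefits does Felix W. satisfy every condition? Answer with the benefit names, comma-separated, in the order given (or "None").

Stock Option Plan, 401(k) Plan, Dental Plan, Long-Term Disability

Service from Dec 20, 2021 to 1 Nov 2026: 1777 days.
Stock Option Plan — status full-time ✓; service 1777 days ≥ 1 month (≈30 days) ✓; rating 4 ≥ 3 ✓ → eligible.
Adoption Assistance — status full-time ✓; service 1777 days ≥ 24 months (≈720 days) ✓; dept Facilities ✗ → not eligible.
401(k) Plan — status full-time ✓; service 1777 days ≥ 3 months (≈90 days) ✓; age 33 ≥ 18 ✓; 37 hrs/wk ≥ 32 ✓ → eligible.
Dental Plan — status full-time ✓ (not excluded); service 1777 days ≥ 6 months (≈180 days) ✓; age 33 ≥ 21 ✓; rating 4 ≥ 2 ✓ → eligible.
Long-Term Disability — status full-time ✓; 37 hrs/wk ≥ 32 ✓; rating 4 ≥ 3 ✓; service 1777 days ≥ 12 months (≈360 days) ✓ → eligible.
Charitable Gift Match — status full-time ✓; grade IC1 < IC5 ✗ → not eligible.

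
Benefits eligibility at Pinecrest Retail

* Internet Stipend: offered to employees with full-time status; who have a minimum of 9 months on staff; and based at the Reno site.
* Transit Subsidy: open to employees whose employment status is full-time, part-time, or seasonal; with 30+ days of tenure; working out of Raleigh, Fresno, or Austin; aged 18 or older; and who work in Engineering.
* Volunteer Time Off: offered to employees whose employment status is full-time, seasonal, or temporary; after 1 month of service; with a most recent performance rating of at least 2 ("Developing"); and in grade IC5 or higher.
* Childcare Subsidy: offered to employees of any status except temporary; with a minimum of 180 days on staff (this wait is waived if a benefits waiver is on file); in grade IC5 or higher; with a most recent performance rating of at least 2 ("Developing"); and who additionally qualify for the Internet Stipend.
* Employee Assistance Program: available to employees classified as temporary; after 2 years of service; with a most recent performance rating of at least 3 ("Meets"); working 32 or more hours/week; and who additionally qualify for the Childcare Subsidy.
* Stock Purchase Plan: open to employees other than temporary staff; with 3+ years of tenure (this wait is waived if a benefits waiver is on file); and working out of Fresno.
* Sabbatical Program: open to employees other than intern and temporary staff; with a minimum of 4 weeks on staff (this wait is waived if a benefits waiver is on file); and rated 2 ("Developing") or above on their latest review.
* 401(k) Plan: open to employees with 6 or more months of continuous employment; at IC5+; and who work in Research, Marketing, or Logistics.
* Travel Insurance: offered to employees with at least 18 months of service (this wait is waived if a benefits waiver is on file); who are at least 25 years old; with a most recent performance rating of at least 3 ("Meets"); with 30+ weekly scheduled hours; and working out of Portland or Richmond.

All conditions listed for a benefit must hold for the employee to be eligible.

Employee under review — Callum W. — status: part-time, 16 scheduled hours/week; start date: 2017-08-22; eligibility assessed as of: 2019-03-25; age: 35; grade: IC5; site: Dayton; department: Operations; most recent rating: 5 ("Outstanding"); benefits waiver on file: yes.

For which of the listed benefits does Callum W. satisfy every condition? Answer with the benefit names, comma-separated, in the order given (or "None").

Sabbatical Program

Service from 2017-08-22 to 2019-03-25: 580 days.
Internet Stipend — status part-time ✗ (requires full-time) → not eligible.
Transit Subsidy — status part-time ✓; service 580 days ≥ 30 days ✓; site Dayton ✗ (not Raleigh, Fresno, or Austin) → not eligible.
Volunteer Time Off — status part-time ✗ (requires full-time, seasonal, or temporary) → not eligible.
Childcare Subsidy — status part-time ✓ (not excluded); benefits waiver on file ✓; grade IC5 ≥ IC5 ✓; rating 5 ≥ 2 ✓; not eligible for Internet Stipend ✗ → not eligible.
Employee Assistance Program — status part-time ✗ (requires temporary) → not eligible.
Stock Purchase Plan — status part-time ✓ (not excluded); benefits waiver on file ✓; site Dayton ✗ (not Fresno) → not eligible.
Sabbatical Program — status part-time ✓ (not excluded); benefits waiver on file ✓; rating 5 ≥ 2 ✓ → eligible.
401(k) Plan — service 580 days ≥ 6 months (≈180 days) ✓; grade IC5 ≥ IC5 ✓; dept Operations ✗ → not eligible.
Travel Insurance — benefits waiver on file ✓; age 35 ≥ 25 ✓; rating 5 ≥ 3 ✓; 16 hrs/wk < 30 ✗ → not eligible.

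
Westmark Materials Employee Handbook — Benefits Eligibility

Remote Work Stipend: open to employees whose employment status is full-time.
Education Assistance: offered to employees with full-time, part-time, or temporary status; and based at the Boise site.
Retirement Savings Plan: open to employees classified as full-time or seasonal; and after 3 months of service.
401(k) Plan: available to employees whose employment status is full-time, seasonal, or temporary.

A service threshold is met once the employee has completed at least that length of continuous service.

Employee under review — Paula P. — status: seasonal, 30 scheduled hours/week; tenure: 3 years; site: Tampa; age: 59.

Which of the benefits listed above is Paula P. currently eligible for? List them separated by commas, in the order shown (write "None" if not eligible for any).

Retirement Savings Plan, 401(k) Plan

Remote Work Stipend — status seasonal ✗ (requires full-time) → not eligible.
Education Assistance — status seasonal ✗ (requires full-time, part-time, or temporary) → not eligible.
Retirement Savings Plan — status seasonal ✓; service 3 years ≥ 3 months (≈90 days) ✓ → eligible.
401(k) Plan — status seasonal ✓ → eligible.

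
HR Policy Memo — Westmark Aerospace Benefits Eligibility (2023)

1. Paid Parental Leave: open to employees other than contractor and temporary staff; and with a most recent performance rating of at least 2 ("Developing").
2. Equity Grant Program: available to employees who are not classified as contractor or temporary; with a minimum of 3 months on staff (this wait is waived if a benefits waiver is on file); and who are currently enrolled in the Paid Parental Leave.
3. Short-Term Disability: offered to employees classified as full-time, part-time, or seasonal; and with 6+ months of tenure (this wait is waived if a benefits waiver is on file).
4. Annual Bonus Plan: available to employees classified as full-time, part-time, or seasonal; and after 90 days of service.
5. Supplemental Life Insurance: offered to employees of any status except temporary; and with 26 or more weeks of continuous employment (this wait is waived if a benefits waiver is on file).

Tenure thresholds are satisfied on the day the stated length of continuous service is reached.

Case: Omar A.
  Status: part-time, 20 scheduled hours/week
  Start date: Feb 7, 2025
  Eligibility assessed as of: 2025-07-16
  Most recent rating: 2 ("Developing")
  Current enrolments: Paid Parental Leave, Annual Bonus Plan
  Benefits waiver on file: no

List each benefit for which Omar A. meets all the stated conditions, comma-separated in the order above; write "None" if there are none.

Paid Parental Leave, Equity Grant Program, Annual Bonus Plan

Service from Feb 7, 2025 to 2025-07-16: 159 days.
Paid Parental Leave — status part-time ✓ (not excluded); rating 2 ≥ 2 ✓ → eligible.
Equity Grant Program — status part-time ✓ (not excluded); no waiver, service 159 days ≥ 3 months (≈90 days) ✓; enrolled in Paid Parental Leave ✓ → eligible.
Short-Term Disability — status part-time ✓; no waiver, service 159 days < 6 months (≈180 days) ✗ → not eligible.
Annual Bonus Plan — status part-time ✓; service 159 days ≥ 90 days ✓ → eligible.
Supplemental Life Insurance — status part-time ✓ (not excluded); no waiver, service 159 days < 26 weeks (≈182 days) ✗ → not eligible.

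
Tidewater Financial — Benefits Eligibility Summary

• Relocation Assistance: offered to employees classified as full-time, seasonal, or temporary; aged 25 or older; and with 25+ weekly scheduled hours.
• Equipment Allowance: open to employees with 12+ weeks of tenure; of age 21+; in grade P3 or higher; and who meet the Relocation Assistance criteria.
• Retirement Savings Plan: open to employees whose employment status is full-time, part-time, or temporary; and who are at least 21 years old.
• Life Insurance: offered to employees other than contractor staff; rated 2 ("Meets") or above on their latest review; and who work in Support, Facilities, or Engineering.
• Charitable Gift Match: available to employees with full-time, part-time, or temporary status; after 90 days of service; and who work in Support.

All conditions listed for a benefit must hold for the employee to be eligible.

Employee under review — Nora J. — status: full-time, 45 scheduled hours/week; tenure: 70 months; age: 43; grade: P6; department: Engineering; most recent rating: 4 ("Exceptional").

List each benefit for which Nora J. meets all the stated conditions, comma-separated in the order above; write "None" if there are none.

Relocation Assistance — status full-time ✓; age 43 ≥ 25 ✓; 45 hrs/wk ≥ 25 ✓ → eligible.
Equipment Allowance — service 70 months ≥ 12 weeks (≈84 days) ✓; age 43 ≥ 21 ✓; grade P6 ≥ P3 ✓; eligible for Relocation Assistance ✓ → eligible.
Retirement Savings Plan — status full-time ✓; age 43 ≥ 21 ✓ → eligible.
Life Insurance — status full-time ✓ (not excluded); rating 4 ≥ 2 ✓; dept Engineering ✓ → eligible.
Charitable Gift Match — status full-time ✓; service 70 months ≥ 90 days ✓; dept Engineering ✗ → not eligible.

Relocation Assistance, Equipment Allowance, Retirement Savings Plan, Life Insurance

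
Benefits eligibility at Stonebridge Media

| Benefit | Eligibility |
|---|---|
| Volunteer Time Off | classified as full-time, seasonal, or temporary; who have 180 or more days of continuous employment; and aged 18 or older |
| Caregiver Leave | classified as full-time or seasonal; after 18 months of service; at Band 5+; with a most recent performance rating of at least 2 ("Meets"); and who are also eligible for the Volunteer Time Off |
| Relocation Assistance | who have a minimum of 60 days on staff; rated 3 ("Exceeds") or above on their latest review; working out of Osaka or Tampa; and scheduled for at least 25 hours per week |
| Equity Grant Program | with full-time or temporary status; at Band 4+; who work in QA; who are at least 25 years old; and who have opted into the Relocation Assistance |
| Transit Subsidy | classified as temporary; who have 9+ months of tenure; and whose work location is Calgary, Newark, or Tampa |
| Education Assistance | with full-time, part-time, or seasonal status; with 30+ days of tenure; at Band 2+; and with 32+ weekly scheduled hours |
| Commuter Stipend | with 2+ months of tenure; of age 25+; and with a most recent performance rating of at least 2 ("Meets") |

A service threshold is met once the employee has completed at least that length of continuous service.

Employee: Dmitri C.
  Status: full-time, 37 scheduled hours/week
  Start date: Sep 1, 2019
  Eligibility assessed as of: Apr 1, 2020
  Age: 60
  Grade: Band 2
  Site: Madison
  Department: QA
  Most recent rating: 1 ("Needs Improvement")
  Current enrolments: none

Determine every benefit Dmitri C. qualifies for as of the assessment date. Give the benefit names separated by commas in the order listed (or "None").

Volunteer Time Off, Education Assistance

Service from Sep 1, 2019 to Apr 1, 2020: 213 days.
Volunteer Time Off — status full-time ✓; service 213 days ≥ 180 days ✓; age 60 ≥ 18 ✓ → eligible.
Caregiver Leave — status full-time ✓; service 213 days < 18 months (≈540 days) ✗ → not eligible.
Relocation Assistance — service 213 days ≥ 60 days ✓; rating 1 < 3 ✗ → not eligible.
Equity Grant Program — status full-time ✓; grade Band 2 < Band 4 ✗ → not eligible.
Transit Subsidy — status full-time ✗ (requires temporary) → not eligible.
Education Assistance — status full-time ✓; service 213 days ≥ 30 days ✓; grade Band 2 ≥ Band 2 ✓; 37 hrs/wk ≥ 32 ✓ → eligible.
Commuter Stipend — service 213 days ≥ 2 months (≈60 days) ✓; age 60 ≥ 25 ✓; rating 1 < 2 ✗ → not eligible.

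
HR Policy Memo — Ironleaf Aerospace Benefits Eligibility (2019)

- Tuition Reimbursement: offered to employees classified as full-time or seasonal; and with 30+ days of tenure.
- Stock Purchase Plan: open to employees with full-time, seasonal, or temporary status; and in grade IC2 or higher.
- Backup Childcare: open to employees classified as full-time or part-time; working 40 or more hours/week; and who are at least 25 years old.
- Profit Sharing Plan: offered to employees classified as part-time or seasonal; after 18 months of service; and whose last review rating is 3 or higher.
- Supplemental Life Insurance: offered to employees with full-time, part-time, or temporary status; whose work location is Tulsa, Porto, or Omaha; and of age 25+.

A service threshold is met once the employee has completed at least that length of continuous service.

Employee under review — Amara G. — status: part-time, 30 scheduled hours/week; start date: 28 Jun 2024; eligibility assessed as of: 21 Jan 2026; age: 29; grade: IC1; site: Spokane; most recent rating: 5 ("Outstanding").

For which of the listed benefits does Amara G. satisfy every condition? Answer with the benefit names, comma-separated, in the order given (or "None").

Service from 28 Jun 2024 to 21 Jan 2026: 572 days.
Tuition Reimbursement — status part-time ✗ (requires full-time or seasonal) → not eligible.
Stock Purchase Plan — status part-time ✗ (requires full-time, seasonal, or temporary) → not eligible.
Backup Childcare — status part-time ✓; 30 hrs/wk < 40 ✗ → not eligible.
Profit Sharing Plan — status part-time ✓; service 572 days ≥ 18 months (≈540 days) ✓; rating 5 ≥ 3 ✓ → eligible.
Supplemental Life Insurance — status part-time ✓; site Spokane ✗ (not Tulsa, Porto, or Omaha) → not eligible.

Profit Sharing Plan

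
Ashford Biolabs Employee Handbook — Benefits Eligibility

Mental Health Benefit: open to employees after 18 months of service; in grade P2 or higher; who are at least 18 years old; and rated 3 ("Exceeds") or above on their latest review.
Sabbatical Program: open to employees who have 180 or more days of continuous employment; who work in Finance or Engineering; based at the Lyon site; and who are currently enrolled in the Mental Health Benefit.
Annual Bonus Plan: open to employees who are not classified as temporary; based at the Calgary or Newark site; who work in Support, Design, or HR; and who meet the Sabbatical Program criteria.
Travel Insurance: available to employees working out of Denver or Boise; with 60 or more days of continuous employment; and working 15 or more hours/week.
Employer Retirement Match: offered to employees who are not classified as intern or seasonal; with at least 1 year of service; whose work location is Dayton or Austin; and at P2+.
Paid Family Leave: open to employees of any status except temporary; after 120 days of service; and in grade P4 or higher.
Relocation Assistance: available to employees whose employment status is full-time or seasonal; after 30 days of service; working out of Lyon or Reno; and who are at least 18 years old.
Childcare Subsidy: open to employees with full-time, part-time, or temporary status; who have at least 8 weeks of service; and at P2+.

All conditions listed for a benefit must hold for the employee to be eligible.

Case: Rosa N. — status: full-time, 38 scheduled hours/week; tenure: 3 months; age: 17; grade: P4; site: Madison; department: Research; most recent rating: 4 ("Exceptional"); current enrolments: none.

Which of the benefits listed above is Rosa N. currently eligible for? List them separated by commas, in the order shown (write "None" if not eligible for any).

Childcare Subsidy

Mental Health Benefit — service 3 months < 18 months ✗ → not eligible.
Sabbatical Program — service 3 months < 180 days ✗ → not eligible.
Annual Bonus Plan — status full-time ✓ (not excluded); site Madison ✗ (not Calgary or Newark) → not eligible.
Travel Insurance — site Madison ✗ (not Denver or Boise) → not eligible.
Employer Retirement Match — status full-time ✓ (not excluded); service 3 months < 1 year (≈365 days) ✗ → not eligible.
Paid Family Leave — status full-time ✓ (not excluded); service 3 months < 120 days ✗ → not eligible.
Relocation Assistance — status full-time ✓; service 3 months ≥ 30 days ✓; site Madison ✗ (not Lyon or Reno) → not eligible.
Childcare Subsidy — status full-time ✓; service 3 months ≥ 8 weeks (≈56 days) ✓; grade P4 ≥ P2 ✓ → eligible.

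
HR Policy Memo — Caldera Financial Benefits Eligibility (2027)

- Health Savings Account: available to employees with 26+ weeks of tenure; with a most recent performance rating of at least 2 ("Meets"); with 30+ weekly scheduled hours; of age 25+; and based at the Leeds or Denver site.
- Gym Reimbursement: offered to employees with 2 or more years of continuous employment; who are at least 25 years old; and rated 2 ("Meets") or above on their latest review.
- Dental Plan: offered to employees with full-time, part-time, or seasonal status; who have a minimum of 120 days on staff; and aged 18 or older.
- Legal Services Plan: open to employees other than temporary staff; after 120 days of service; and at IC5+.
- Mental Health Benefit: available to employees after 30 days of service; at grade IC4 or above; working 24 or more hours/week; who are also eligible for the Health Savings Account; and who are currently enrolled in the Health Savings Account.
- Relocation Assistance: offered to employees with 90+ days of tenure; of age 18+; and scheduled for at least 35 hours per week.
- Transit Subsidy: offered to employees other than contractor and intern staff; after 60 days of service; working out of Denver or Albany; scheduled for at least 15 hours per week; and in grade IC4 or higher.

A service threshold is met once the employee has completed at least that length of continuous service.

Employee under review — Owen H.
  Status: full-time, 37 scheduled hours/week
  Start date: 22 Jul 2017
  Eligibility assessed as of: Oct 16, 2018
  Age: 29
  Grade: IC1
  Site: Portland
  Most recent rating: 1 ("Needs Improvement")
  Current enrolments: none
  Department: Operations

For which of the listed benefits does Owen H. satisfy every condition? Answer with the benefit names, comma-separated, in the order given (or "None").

Dental Plan, Relocation Assistance

Service from 22 Jul 2017 to Oct 16, 2018: 451 days.
Health Savings Account — service 451 days ≥ 26 weeks (≈182 days) ✓; rating 1 < 2 ✗ → not eligible.
Gym Reimbursement — service 451 days < 2 years (≈730 days) ✗ → not eligible.
Dental Plan — status full-time ✓; service 451 days ≥ 120 days ✓; age 29 ≥ 18 ✓ → eligible.
Legal Services Plan — status full-time ✓ (not excluded); service 451 days ≥ 120 days ✓; grade IC1 < IC5 ✗ → not eligible.
Mental Health Benefit — service 451 days ≥ 30 days ✓; grade IC1 < IC4 ✗ → not eligible.
Relocation Assistance — service 451 days ≥ 90 days ✓; age 29 ≥ 18 ✓; 37 hrs/wk ≥ 35 ✓ → eligible.
Transit Subsidy — status full-time ✓ (not excluded); service 451 days ≥ 60 days ✓; site Portland ✗ (not Denver or Albany) → not eligible.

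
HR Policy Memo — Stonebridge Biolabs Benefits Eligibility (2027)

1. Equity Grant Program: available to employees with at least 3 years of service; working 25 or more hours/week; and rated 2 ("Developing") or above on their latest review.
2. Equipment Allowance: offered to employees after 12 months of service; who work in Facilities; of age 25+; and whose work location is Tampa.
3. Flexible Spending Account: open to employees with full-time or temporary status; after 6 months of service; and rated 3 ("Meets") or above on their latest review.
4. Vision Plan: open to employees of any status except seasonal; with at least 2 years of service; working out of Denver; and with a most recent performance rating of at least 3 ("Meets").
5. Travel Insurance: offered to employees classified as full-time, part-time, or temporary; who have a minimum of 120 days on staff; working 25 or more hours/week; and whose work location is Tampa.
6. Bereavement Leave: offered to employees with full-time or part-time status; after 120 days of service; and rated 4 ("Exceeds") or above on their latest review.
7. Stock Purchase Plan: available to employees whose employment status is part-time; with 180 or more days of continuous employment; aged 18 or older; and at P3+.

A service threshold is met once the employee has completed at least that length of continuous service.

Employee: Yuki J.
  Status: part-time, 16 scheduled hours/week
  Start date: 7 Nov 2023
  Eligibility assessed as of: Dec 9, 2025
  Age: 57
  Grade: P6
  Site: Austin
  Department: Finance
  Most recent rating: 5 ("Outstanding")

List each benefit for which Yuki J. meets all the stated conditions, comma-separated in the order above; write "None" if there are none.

Bereavement Leave, Stock Purchase Plan

Service from 7 Nov 2023 to Dec 9, 2025: 763 days.
Equity Grant Program — service 763 days < 3 years (≈1095 days) ✗ → not eligible.
Equipment Allowance — service 763 days ≥ 12 months (≈360 days) ✓; dept Finance ✗ → not eligible.
Flexible Spending Account — status part-time ✗ (requires full-time or temporary) → not eligible.
Vision Plan — status part-time ✓ (not excluded); service 763 days ≥ 2 years (≈730 days) ✓; site Austin ✗ (not Denver) → not eligible.
Travel Insurance — status part-time ✓; service 763 days ≥ 120 days ✓; 16 hrs/wk < 25 ✗ → not eligible.
Bereavement Leave — status part-time ✓; service 763 days ≥ 120 days ✓; rating 5 ≥ 4 ✓ → eligible.
Stock Purchase Plan — status part-time ✓; service 763 days ≥ 180 days ✓; age 57 ≥ 18 ✓; grade P6 ≥ P3 ✓ → eligible.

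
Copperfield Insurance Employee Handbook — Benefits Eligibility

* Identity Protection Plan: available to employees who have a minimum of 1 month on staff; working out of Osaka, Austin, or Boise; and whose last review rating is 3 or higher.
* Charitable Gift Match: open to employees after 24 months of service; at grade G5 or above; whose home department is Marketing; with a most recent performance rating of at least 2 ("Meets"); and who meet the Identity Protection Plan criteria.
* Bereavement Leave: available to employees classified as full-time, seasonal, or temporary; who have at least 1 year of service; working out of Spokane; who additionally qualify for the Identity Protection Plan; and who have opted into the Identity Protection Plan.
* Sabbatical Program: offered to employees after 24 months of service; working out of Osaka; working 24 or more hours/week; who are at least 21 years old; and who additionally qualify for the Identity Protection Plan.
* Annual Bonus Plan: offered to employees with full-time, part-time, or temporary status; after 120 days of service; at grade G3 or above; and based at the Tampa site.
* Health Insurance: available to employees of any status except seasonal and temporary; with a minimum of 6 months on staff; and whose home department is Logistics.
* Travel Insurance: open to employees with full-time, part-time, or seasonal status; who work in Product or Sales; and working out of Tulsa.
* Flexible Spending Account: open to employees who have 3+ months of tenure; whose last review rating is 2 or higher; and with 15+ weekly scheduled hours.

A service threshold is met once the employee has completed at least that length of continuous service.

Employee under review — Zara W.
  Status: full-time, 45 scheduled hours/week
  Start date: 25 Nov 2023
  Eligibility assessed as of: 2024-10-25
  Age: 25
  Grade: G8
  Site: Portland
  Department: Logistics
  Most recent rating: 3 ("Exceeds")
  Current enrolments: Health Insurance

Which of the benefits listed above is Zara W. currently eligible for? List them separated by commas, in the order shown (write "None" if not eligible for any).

Health Insurance, Flexible Spending Account

Service from 25 Nov 2023 to 2024-10-25: 335 days.
Identity Protection Plan — service 335 days ≥ 1 month (≈30 days) ✓; site Portland ✗ (not Osaka, Austin, or Boise) → not eligible.
Charitable Gift Match — service 335 days < 24 months (≈720 days) ✗ → not eligible.
Bereavement Leave — status full-time ✓; service 335 days < 1 year (≈365 days) ✗ → not eligible.
Sabbatical Program — service 335 days < 24 months (≈720 days) ✗ → not eligible.
Annual Bonus Plan — status full-time ✓; service 335 days ≥ 120 days ✓; grade G8 ≥ G3 ✓; site Portland ✗ (not Tampa) → not eligible.
Health Insurance — status full-time ✓ (not excluded); service 335 days ≥ 6 months (≈180 days) ✓; dept Logistics ✓ → eligible.
Travel Insurance — status full-time ✓; dept Logistics ✗ → not eligible.
Flexible Spending Account — service 335 days ≥ 3 months (≈90 days) ✓; rating 3 ≥ 2 ✓; 45 hrs/wk ≥ 15 ✓ → eligible.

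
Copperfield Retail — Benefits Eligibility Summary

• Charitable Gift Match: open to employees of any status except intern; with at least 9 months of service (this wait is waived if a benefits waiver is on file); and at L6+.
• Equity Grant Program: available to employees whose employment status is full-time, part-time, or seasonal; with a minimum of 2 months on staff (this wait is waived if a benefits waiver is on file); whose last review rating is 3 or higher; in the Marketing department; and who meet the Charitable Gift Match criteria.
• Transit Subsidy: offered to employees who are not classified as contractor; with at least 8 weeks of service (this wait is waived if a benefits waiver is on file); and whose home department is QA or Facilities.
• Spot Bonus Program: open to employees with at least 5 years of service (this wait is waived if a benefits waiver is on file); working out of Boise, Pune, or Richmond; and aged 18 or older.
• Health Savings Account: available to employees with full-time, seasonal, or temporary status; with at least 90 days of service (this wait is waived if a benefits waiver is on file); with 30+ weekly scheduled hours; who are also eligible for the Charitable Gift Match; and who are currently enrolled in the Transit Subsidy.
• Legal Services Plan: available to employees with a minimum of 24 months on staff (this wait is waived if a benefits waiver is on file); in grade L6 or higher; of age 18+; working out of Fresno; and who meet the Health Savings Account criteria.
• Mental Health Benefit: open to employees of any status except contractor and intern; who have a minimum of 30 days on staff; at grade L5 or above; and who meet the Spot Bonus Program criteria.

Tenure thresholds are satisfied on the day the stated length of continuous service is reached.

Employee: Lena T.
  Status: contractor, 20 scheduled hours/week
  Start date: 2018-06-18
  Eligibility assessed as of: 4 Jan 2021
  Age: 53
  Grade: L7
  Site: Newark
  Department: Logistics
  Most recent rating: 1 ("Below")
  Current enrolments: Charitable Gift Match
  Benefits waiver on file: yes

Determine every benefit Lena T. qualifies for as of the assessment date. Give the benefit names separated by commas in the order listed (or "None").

Service from 2018-06-18 to 4 Jan 2021: 931 days.
Charitable Gift Match — status contractor ✓ (not excluded); benefits waiver on file ✓; grade L7 ≥ L6 ✓ → eligible.
Equity Grant Program — status contractor ✗ (requires full-time, part-time, or seasonal) → not eligible.
Transit Subsidy — status contractor ✗ (excluded) → not eligible.
Spot Bonus Program — benefits waiver on file ✓; site Newark ✗ (not Boise, Pune, or Richmond) → not eligible.
Health Savings Account — status contractor ✗ (requires full-time, seasonal, or temporary) → not eligible.
Legal Services Plan — benefits waiver on file ✓; grade L7 ≥ L6 ✓; age 53 ≥ 18 ✓; site Newark ✗ (not Fresno) → not eligible.
Mental Health Benefit — status contractor ✗ (excluded) → not eligible.

Charitable Gift Match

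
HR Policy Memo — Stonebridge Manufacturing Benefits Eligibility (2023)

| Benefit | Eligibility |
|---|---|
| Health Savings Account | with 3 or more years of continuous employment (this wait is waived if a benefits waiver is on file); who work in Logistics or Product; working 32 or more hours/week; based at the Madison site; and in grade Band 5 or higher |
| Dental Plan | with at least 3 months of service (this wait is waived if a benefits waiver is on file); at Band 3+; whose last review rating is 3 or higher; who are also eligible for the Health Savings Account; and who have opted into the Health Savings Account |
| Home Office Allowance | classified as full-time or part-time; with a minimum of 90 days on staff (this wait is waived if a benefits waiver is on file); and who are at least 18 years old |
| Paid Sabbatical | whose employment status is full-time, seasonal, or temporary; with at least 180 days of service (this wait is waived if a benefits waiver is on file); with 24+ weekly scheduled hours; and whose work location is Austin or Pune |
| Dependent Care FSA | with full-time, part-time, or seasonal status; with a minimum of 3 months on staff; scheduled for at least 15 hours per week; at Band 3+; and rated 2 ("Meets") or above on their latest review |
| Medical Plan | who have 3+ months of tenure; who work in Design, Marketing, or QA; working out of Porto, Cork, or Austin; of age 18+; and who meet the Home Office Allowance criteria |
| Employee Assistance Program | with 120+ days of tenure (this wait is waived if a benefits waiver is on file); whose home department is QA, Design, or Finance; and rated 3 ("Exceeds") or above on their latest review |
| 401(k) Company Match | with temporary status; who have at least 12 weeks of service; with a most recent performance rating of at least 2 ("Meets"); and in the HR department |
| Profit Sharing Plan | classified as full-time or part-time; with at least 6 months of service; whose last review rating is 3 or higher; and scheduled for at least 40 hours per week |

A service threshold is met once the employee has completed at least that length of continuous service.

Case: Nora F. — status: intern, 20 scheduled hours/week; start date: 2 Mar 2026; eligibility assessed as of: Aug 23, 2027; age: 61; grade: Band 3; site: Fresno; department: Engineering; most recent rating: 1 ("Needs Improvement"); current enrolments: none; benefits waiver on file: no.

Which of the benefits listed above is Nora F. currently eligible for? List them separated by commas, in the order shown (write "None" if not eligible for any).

Service from 2 Mar 2026 to Aug 23, 2027: 539 days.
Health Savings Account — no waiver, service 539 days < 3 years (≈1095 days) ✗ → not eligible.
Dental Plan — no waiver, service 539 days ≥ 3 months (≈90 days) ✓; grade Band 3 ≥ Band 3 ✓; rating 1 < 3 ✗ → not eligible.
Home Office Allowance — status intern ✗ (requires full-time or part-time) → not eligible.
Paid Sabbatical — status intern ✗ (requires full-time, seasonal, or temporary) → not eligible.
Dependent Care FSA — status intern ✗ (requires full-time, part-time, or seasonal) → not eligible.
Medical Plan — service 539 days ≥ 3 months (≈90 days) ✓; dept Engineering ✗ → not eligible.
Employee Assistance Program — no waiver, service 539 days ≥ 120 days ✓; dept Engineering ✗ → not eligible.
401(k) Company Match — status intern ✗ (requires temporary) → not eligible.
Profit Sharing Plan — status intern ✗ (requires full-time or part-time) → not eligible.

None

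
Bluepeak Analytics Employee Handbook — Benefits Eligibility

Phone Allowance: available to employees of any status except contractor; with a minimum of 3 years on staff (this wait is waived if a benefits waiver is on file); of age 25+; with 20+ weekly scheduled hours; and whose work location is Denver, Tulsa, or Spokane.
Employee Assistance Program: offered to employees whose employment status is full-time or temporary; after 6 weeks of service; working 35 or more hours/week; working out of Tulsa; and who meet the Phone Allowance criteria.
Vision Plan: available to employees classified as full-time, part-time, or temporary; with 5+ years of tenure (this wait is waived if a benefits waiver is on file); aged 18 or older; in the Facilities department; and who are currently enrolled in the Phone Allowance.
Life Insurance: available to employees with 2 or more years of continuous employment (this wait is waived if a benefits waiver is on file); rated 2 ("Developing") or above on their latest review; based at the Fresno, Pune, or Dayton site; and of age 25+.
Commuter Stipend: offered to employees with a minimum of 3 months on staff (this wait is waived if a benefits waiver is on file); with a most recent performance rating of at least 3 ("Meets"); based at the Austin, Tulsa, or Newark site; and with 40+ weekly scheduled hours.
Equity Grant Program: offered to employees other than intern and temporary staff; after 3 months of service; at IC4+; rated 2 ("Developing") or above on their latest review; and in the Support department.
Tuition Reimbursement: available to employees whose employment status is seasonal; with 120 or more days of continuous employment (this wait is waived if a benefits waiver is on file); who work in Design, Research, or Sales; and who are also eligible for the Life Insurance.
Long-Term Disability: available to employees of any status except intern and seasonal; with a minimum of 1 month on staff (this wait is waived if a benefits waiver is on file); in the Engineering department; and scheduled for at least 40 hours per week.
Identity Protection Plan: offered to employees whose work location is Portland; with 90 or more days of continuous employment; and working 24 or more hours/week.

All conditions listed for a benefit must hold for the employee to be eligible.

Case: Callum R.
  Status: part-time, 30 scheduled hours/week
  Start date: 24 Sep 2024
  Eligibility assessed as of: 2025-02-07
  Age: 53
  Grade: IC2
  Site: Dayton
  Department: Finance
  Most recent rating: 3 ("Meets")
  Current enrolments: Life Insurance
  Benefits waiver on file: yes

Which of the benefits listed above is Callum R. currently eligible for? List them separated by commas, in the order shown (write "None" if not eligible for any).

Service from 24 Sep 2024 to 2025-02-07: 136 days.
Phone Allowance — status part-time ✓ (not excluded); benefits waiver on file ✓; age 53 ≥ 25 ✓; 30 hrs/wk ≥ 20 ✓; site Dayton ✗ (not Denver, Tulsa, or Spokane) → not eligible.
Employee Assistance Program — status part-time ✗ (requires full-time or temporary) → not eligible.
Vision Plan — status part-time ✓; benefits waiver on file ✓; age 53 ≥ 18 ✓; dept Finance ✗ → not eligible.
Life Insurance — benefits waiver on file ✓; rating 3 ≥ 2 ✓; site Dayton ✓; age 53 ≥ 25 ✓ → eligible.
Commuter Stipend — benefits waiver on file ✓; rating 3 ≥ 3 ✓; site Dayton ✗ (not Austin, Tulsa, or Newark) → not eligible.
Equity Grant Program — status part-time ✓ (not excluded); service 136 days ≥ 3 months (≈90 days) ✓; grade IC2 < IC4 ✗ → not eligible.
Tuition Reimbursement — status part-time ✗ (requires seasonal) → not eligible.
Long-Term Disability — status part-time ✓ (not excluded); benefits waiver on file ✓; dept Finance ✗ → not eligible.
Identity Protection Plan — site Dayton ✗ (not Portland) → not eligible.

Life Insurance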